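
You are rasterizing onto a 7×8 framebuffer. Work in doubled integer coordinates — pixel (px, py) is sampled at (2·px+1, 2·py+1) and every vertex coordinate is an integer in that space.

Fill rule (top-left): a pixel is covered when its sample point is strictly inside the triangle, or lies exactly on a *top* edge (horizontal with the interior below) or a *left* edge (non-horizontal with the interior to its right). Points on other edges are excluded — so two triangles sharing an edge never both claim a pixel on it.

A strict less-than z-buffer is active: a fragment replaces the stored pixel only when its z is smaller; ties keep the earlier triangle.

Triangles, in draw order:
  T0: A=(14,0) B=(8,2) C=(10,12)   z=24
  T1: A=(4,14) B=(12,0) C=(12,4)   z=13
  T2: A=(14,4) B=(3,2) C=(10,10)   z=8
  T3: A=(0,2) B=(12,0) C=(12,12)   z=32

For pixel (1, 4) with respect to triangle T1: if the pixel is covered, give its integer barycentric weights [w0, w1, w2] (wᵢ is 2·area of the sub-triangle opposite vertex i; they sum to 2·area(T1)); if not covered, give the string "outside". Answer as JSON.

T0:
  2·area = 64  (B↔C swapped to make it positive)
  edge (14, 0)→(10, 12): d=(-4,12) right/bottom  bias=-1
  edge (10, 12)→(8, 2): d=(-2,-10) top-left  bias=+0
  edge (8, 2)→(14, 0): d=(6,-2) top-left  bias=+0
    (5,0)@(11, 1): e=[32,32,0] → X  [on edge]
    (6,0)@(13, 1): e=[8,52,4] → X
    (2,1)@(5, 3): e=[96,-32,0] → .  [on edge]
    (4,1)@(9, 3): e=[48,8,8] → X
    (6,1)@(13, 3): e=[0,48,16] → .  [on edge]
    (4,2)@(9, 5): e=[40,4,20] → X
    (6,2)@(13, 5): e=[-8,44,28] → .
    (4,3)@(9, 7): e=[32,0,32] → X  [on edge]
    (6,3)@(13, 7): e=[-16,40,40] → .
    (4,4)@(9, 9): e=[24,-4,44] → .
    (5,4)@(11, 9): e=[0,16,48] → .  [on edge]
    (4,7)@(9, 15): e=[0,-16,80] → .  [on edge]
  covered (8 px):
    . . . . . X X
    . . . . X X .
    . . . . X X .
    . . . . X X .
    . . . . . . .
    . . . . . . .
    . . . . . . .
    . . . . . . .
T1:
  2·area = 32
  edge (4, 14)→(12, 0): d=(8,-14) top-left  bias=+0
  edge (12, 0)→(12, 4): d=(0,4) right/bottom  bias=-1
  edge (12, 4)→(4, 14): d=(-8,10) right/bottom  bias=-1
    (5,1)@(11, 3): e=[10,4,18] → X
    (6,1)@(13, 3): e=[38,-4,-2] → .
    (5,2)@(11, 5): e=[26,4,2] → X
    (6,2)@(13, 5): e=[54,-4,-18] → .
    (4,3)@(9, 7): e=[14,12,6] → X
    (5,3)@(11, 7): e=[42,4,-14] → .
    (3,4)@(7, 9): e=[2,20,10] → X
    (4,4)@(9, 9): e=[30,12,-10] → .
    (3,5)@(7, 11): e=[18,20,-6] → .
  covered (4 px):
    . . . . . . .
    . . . . . X .
    . . . . . X .
    . . . . X . .
    . . . X . . .
    . . . . . . .
    . . . . . . .
    . . . . . . .
T2:
  2·area = 74  (B↔C swapped to make it positive)
  edge (14, 4)→(10, 10): d=(-4,6) right/bottom  bias=-1
  edge (10, 10)→(3, 2): d=(-7,-8) top-left  bias=+0
  edge (3, 2)→(14, 4): d=(11,2) right/bottom  bias=-1
    (2,1)@(5, 3): e=[58,9,7] → X
    (3,1)@(7, 3): e=[46,25,3] → X
    (4,1)@(9, 3): e=[34,41,-1] → .
    (2,2)@(5, 5): e=[50,-5,29] → .
    (3,2)@(7, 5): e=[38,11,25] → X
    (4,2)@(9, 5): e=[26,27,21] → X
    (5,2)@(11, 5): e=[14,43,17] → X
    (6,2)@(13, 5): e=[2,59,13] → X
    (3,3)@(7, 7): e=[30,-3,47] → .
    (4,3)@(9, 7): e=[18,13,43] → X
    (6,3)@(13, 7): e=[-6,45,35] → .
    (4,4)@(9, 9): e=[10,-1,65] → .
  covered (8 px):
    . . . . . . .
    . . X X . . .
    . . . X X X X
    . . . . X X .
    . . . . . . .
    . . . . . . .
    . . . . . . .
    . . . . . . .
T3:
  2·area = 144
  edge (0, 2)→(12, 0): d=(12,-2) top-left  bias=+0
  edge (12, 0)→(12, 12): d=(0,12) right/bottom  bias=-1
  edge (12, 12)→(0, 2): d=(-12,-10) top-left  bias=+0
    (3,0)@(7, 1): e=[2,60,82] → X
    (4,0)@(9, 1): e=[6,36,102] → X
    (5,0)@(11, 1): e=[10,12,122] → X
    (6,0)@(13, 1): e=[14,-12,142] → .
    (1,1)@(3, 3): e=[18,108,18] → X
    (2,1)@(5, 3): e=[22,84,38] → X
    (6,1)@(13, 3): e=[38,-12,118] → .
    (1,2)@(3, 5): e=[42,108,-6] → .
    (2,2)@(5, 5): e=[46,84,14] → X
    (6,2)@(13, 5): e=[62,-12,94] → .
    (2,3)@(5, 7): e=[70,84,-10] → .
    (3,3)@(7, 7): e=[74,60,10] → X
  covered (18 px):
    . . . X X X .
    . X X X X X .
    . . X X X X .
    . . . X X X .
    . . . . X X .
    . . . . . X .
    . . . . . . .
    . . . . . . .

Answer: "outside"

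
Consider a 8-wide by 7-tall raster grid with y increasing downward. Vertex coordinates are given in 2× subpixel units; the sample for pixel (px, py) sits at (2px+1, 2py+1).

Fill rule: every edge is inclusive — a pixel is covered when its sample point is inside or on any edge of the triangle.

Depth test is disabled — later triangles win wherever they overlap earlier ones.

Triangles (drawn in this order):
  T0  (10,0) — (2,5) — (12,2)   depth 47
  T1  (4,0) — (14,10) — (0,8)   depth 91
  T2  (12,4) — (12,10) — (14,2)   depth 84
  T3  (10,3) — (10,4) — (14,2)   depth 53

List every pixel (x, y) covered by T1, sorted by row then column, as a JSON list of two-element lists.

T0:
  2·area = 26  (B↔C swapped to make it positive)
  edge (10, 0)→(12, 2): d=(2,2) inclusive
  edge (12, 2)→(2, 5): d=(-10,3) inclusive
  edge (2, 5)→(10, 0): d=(8,-5) inclusive
    (4,0)@(9, 1): e=[4,19,3] → #
    (5,0)@(11, 1): e=[0,13,13] → #  [on edge]
    (6,0)@(13, 1): e=[-4,7,23] → ·
    (3,1)@(7, 3): e=[12,5,9] → #
    (4,1)@(9, 3): e=[8,-1,19] → ·
    (5,1)@(11, 3): e=[4,-7,29] → ·
    (6,1)@(13, 3): e=[0,-13,39] → ·  [on edge]
    (3,2)@(7, 5): e=[16,-15,25] → ·
    (7,2)@(15, 5): e=[0,-39,65] → ·  [on edge]
  covered (3 px):
    · · · · # # · ·
    · · · # · · · ·
    · · · · · · · ·
    · · · · · · · ·
    · · · · · · · ·
    · · · · · · · ·
    · · · · · · · ·
T1:
  2·area = 120
  edge (4, 0)→(14, 10): d=(10,10) inclusive
  edge (14, 10)→(0, 8): d=(-14,-2) inclusive
  edge (0, 8)→(4, 0): d=(4,-8) inclusive
    (2,0)@(5, 1): e=[0,108,12] → #  [on edge]
    (3,0)@(7, 1): e=[-20,112,28] → ·
    (1,1)@(3, 3): e=[40,76,4] → #
    (3,1)@(7, 3): e=[0,84,36] → #  [on edge]
    (4,1)@(9, 3): e=[-20,88,52] → ·
    (1,2)@(3, 5): e=[60,48,12] → #
    (4,2)@(9, 5): e=[0,60,60] → #  [on edge]
    (5,2)@(11, 5): e=[-20,64,76] → ·
    (0,3)@(1, 7): e=[100,16,4] → #
    (5,3)@(11, 7): e=[0,36,84] → #  [on edge]
    (6,3)@(13, 7): e=[-20,40,100] → ·
    (0,4)@(1, 9): e=[120,-12,12] → ·
    (3,4)@(7, 9): e=[60,0,60] → #  [on edge]
    (6,4)@(13, 9): e=[0,12,108] → #  [on edge]
    (7,5)@(15, 11): e=[0,-12,132] → ·  [on edge]
  covered (18 px):
    · · # · · · · ·
    · # # # · · · ·
    · # # # # · · ·
    # # # # # # · ·
    · · · # # # # ·
    · · · · · · · ·
    · · · · · · · ·
T2:
  2·area = 12  (B↔C swapped to make it positive)
  edge (12, 4)→(14, 2): d=(2,-2) inclusive
  edge (14, 2)→(12, 10): d=(-2,8) inclusive
  edge (12, 10)→(12, 4): d=(0,-6) inclusive
    (7,0)@(15, 1): e=[0,-6,18] → ·  [on edge]
    (6,1)@(13, 3): e=[0,6,6] → #  [on edge]
    (7,1)@(15, 3): e=[4,-10,18] → ·
    (5,2)@(11, 5): e=[0,18,-6] → ·  [on edge]
    (6,2)@(13, 5): e=[4,2,6] → #
    (7,2)@(15, 5): e=[8,-14,18] → ·
    (4,3)@(9, 7): e=[0,30,-18] → ·  [on edge]
    (6,3)@(13, 7): e=[8,-2,6] → ·
    (3,4)@(7, 9): e=[0,42,-30] → ·  [on edge]
    (2,5)@(5, 11): e=[0,54,-42] → ·  [on edge]
    (1,6)@(3, 13): e=[0,66,-54] → ·  [on edge]
  covered (2 px):
    · · · · · · · ·
    · · · · · · # ·
    · · · · · · # ·
    · · · · · · · ·
    · · · · · · · ·
    · · · · · · · ·
    · · · · · · · ·
T3:
  2·area = 4  (B↔C swapped to make it positive)
  edge (10, 3)→(14, 2): d=(4,-1) inclusive
  edge (14, 2)→(10, 4): d=(-4,2) inclusive
  edge (10, 4)→(10, 3): d=(0,-1) inclusive
    (5,1)@(11, 3): e=[1,2,1] → #
    (6,1)@(13, 3): e=[3,-2,3] → ·
    (5,2)@(11, 5): e=[9,-6,1] → ·
  covered (1 px):
    · · · · · · · ·
    · · · · · # · ·
    · · · · · · · ·
    · · · · · · · ·
    · · · · · · · ·
    · · · · · · · ·
    · · · · · · · ·

Answer: [[2,0],[1,1],[2,1],[3,1],[1,2],[2,2],[3,2],[4,2],[0,3],[1,3],[2,3],[3,3],[4,3],[5,3],[3,4],[4,4],[5,4],[6,4]]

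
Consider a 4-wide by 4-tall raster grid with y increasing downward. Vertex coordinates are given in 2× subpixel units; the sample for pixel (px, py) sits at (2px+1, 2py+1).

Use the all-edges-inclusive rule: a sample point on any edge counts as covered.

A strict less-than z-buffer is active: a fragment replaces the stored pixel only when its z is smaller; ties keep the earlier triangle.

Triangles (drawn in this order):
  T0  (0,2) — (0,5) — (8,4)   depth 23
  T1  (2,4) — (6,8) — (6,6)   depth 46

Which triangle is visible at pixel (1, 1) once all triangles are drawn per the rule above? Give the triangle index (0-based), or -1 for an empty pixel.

T0:
  2·area = 24  (B↔C swapped to make it positive)
  edge (0, 2)→(8, 4): d=(8,2) inclusive
  edge (8, 4)→(0, 5): d=(-8,1) inclusive
  edge (0, 5)→(0, 2): d=(0,-3) inclusive
    (0,1)@(1, 3): e=[6,15,3] → X
    (1,1)@(3, 3): e=[2,13,9] → X
    (2,1)@(5, 3): e=[-2,11,15] → .
    (0,2)@(1, 5): e=[22,-1,3] → .
    (1,2)@(3, 5): e=[18,-3,9] → .
  covered (2 px):
    . . . .
    X X . .
    . . . .
    . . . .
T1:
  2·area = 8  (B↔C swapped to make it positive)
  edge (2, 4)→(6, 6): d=(4,2) inclusive
  edge (6, 6)→(6, 8): d=(0,2) inclusive
  edge (6, 8)→(2, 4): d=(-4,-4) inclusive
    (0,1)@(1, 3): e=[-2,10,0] → .  [on edge]
    (1,2)@(3, 5): e=[2,6,0] → X  [on edge]
    (2,2)@(5, 5): e=[-2,2,8] → .
    (1,3)@(3, 7): e=[10,6,-8] → .
    (2,3)@(5, 7): e=[6,2,0] → X  [on edge]
    (3,3)@(7, 7): e=[2,-2,8] → .
  covered (2 px):
    . . . .
    . . . .
    . X . .
    . . X .

Z-buffer (winner per pixel, '.' = empty):
  . . . .
  0 0 . .
  . 1 . .
  . . 1 .

Result: 0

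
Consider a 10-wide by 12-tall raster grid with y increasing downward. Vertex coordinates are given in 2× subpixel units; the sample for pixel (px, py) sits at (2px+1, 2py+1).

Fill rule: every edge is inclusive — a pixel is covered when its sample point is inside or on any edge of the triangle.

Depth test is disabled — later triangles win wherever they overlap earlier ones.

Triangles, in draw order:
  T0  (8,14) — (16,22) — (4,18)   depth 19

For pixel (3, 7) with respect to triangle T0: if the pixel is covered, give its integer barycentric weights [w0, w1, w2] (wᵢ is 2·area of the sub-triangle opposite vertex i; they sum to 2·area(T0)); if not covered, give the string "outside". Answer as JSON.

T0:
  2·area = 64
  edge (8, 14)→(16, 22): d=(8,8) inclusive
  edge (16, 22)→(4, 18): d=(-12,-4) inclusive
  edge (4, 18)→(8, 14): d=(4,-4) inclusive
    (9,1)@(19, 3): e=[-176,240,0] → ·  [on edge]
    (8,2)@(17, 5): e=[-144,208,0] → ·  [on edge]
    (0,3)@(1, 7): e=[0,120,-56] → ·  [on edge]
    (7,3)@(15, 7): e=[-112,176,0] → ·  [on edge]
    (1,4)@(3, 9): e=[0,104,-40] → ·  [on edge]
    (6,4)@(13, 9): e=[-80,144,0] → ·  [on edge]
    (2,5)@(5, 11): e=[0,88,-24] → ·  [on edge]
    (5,5)@(11, 11): e=[-48,112,0] → ·  [on edge]
    (3,6)@(7, 13): e=[0,72,-8] → ·  [on edge]
    (4,6)@(9, 13): e=[-16,80,0] → ·  [on edge]
    (3,7)@(7, 15): e=[16,48,0] → #  [on edge]
    (4,7)@(9, 15): e=[0,56,8] → #  [on edge]
    (0,8)@(1, 17): e=[80,0,-16] → ·  [on edge]
    (2,8)@(5, 17): e=[48,16,0] → #  [on edge]
    (5,8)@(11, 17): e=[0,40,24] → #  [on edge]
    (1,9)@(3, 19): e=[80,-16,0] → ·  [on edge]
    (3,9)@(7, 19): e=[48,0,16] → #  [on edge]
    (6,9)@(13, 19): e=[0,24,40] → #  [on edge]
    (0,10)@(1, 21): e=[112,-48,0] → ·  [on edge]
    (6,10)@(13, 21): e=[16,0,48] → #  [on edge]
    (7,10)@(15, 21): e=[0,8,56] → #  [on edge]
    (8,11)@(17, 23): e=[0,-8,72] → ·  [on edge]
    (9,11)@(19, 23): e=[-16,0,80] → ·  [on edge]
  covered (12 px):
    · · · · · · · · · ·
    · · · · · · · · · ·
    · · · · · · · · · ·
    · · · · · · · · · ·
    · · · · · · · · · ·
    · · · · · · · · · ·
    · · · · · · · · · ·
    · · · # # · · · · ·
    · · # # # # · · · ·
    · · · # # # # · · ·
    · · · · · · # # · ·
    · · · · · · · · · ·

Answer: [48,0,16]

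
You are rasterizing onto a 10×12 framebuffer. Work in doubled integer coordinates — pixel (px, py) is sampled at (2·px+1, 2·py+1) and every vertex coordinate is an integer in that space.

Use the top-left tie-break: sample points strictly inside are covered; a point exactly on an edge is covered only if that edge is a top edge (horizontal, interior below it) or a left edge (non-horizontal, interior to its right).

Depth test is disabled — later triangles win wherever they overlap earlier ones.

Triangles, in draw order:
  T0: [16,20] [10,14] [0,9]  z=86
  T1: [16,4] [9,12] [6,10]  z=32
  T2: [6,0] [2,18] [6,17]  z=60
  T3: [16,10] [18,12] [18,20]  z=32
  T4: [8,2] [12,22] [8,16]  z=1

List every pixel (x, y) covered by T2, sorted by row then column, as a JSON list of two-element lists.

T0:
  2·area = 30  (B↔C swapped to make it positive)
  edge (16, 20)→(0, 9): d=(-16,-11) top-left  bias=+0
  edge (0, 9)→(10, 14): d=(10,5) right/bottom  bias=-1
  edge (10, 14)→(16, 20): d=(6,6) right/bottom  bias=-1
    (0,2)@(1, 5): e=[75,-45,0] → ·  [on edge]
    (1,3)@(3, 7): e=[65,-35,0] → ·  [on edge]
    (2,4)@(5, 9): e=[55,-25,0] → ·  [on edge]
    (1,5)@(3, 11): e=[1,5,24] → █
    (2,5)@(5, 11): e=[23,-5,12] → ·
    (3,5)@(7, 11): e=[45,-15,0] → ·  [on edge]
    (1,6)@(3, 13): e=[-31,25,36] → ·
    (3,6)@(7, 13): e=[13,5,12] → █
    (4,6)@(9, 13): e=[35,-5,0] → ·  [on edge]
    (3,7)@(7, 15): e=[-19,25,24] → ·
    (4,7)@(9, 15): e=[3,15,12] → █
    (5,7)@(11, 15): e=[25,5,0] → ·  [on edge]
    (6,8)@(13, 17): e=[15,15,0] → ·  [on edge]
    (7,9)@(15, 19): e=[5,25,0] → ·  [on edge]
    (8,10)@(17, 21): e=[-5,35,0] → ·  [on edge]
    (9,11)@(19, 23): e=[-15,45,0] → ·  [on edge]
  covered (3 px):
    · · · · · · · · · ·
    · · · · · · · · · ·
    · · · · · · · · · ·
    · · · · · · · · · ·
    · · · · · · · · · ·
    · █ · · · · · · · ·
    · · · █ · · · · · ·
    · · · · █ · · · · ·
    · · · · · · · · · ·
    · · · · · · · · · ·
    · · · · · · · · · ·
    · · · · · · · · · ·
T1:
  2·area = 38
  edge (16, 4)→(9, 12): d=(-7,8) right/bottom  bias=-1
  edge (9, 12)→(6, 10): d=(-3,-2) top-left  bias=+0
  edge (6, 10)→(16, 4): d=(10,-6) top-left  bias=+0
    (7,2)@(15, 5): e=[1,33,4] → █
    (8,2)@(17, 5): e=[-15,37,16] → ·
    (5,3)@(11, 7): e=[19,19,0] → █  [on edge]
    (6,3)@(13, 7): e=[3,23,12] → █
    (7,3)@(15, 7): e=[-13,27,24] → ·
    (4,4)@(9, 9): e=[21,9,8] → █
    (6,4)@(13, 9): e=[-11,17,32] → ·
    (4,5)@(9, 11): e=[7,3,28] → █
    (5,5)@(11, 11): e=[-9,7,40] → ·
    (0,6)@(1, 13): e=[57,-19,0] → ·  [on edge]
    (4,6)@(9, 13): e=[-7,-3,48] → ·
  covered (6 px):
    · · · · · · · · · ·
    · · · · · · · · · ·
    · · · · · · · █ · ·
    · · · · · █ █ · · ·
    · · · · █ █ · · · ·
    · · · · █ · · · · ·
    · · · · · · · · · ·
    · · · · · · · · · ·
    · · · · · · · · · ·
    · · · · · · · · · ·
    · · · · · · · · · ·
    · · · · · · · · · ·
T2:
  2·area = 68  (B↔C swapped to make it positive)
  edge (6, 0)→(6, 17): d=(0,17) right/bottom  bias=-1
  edge (6, 17)→(2, 18): d=(-4,1) right/bottom  bias=-1
  edge (2, 18)→(6, 0): d=(4,-18) top-left  bias=+0
    (2,2)@(5, 5): e=[17,49,2] → █
    (3,2)@(7, 5): e=[-17,47,38] → ·
    (2,3)@(5, 7): e=[17,41,10] → █
    (3,3)@(7, 7): e=[-17,39,46] → ·
    (2,4)@(5, 9): e=[17,33,18] → █
    (3,4)@(7, 9): e=[-17,31,54] → ·
    (2,5)@(5, 11): e=[17,25,26] → █
    (3,5)@(7, 11): e=[-17,23,62] → ·
    (2,6)@(5, 13): e=[17,17,34] → █
    (3,6)@(7, 13): e=[-17,15,70] → ·
    (1,7)@(3, 15): e=[51,11,6] → █
    (3,7)@(7, 15): e=[-17,7,78] → ·
  covered (9 px):
    · · · · · · · · · ·
    · · · · · · · · · ·
    · · █ · · · · · · ·
    · · █ · · · · · · ·
    · · █ · · · · · · ·
    · · █ · · · · · · ·
    · · █ · · · · · · ·
    · █ █ · · · · · · ·
    · █ █ · · · · · · ·
    · · · · · · · · · ·
    · · · · · · · · · ·
    · · · · · · · · · ·
T3:
  2·area = 16
  edge (16, 10)→(18, 12): d=(2,2) right/bottom  bias=-1
  edge (18, 12)→(18, 20): d=(0,8) right/bottom  bias=-1
  edge (18, 20)→(16, 10): d=(-2,-10) top-left  bias=+0
    (3,0)@(7, 1): e=[0,88,-72] → ·  [on edge]
    (4,1)@(9, 3): e=[0,72,-56] → ·  [on edge]
    (5,2)@(11, 5): e=[0,56,-40] → ·  [on edge]
    (7,2)@(15, 5): e=[-8,24,0] → ·  [on edge]
    (6,3)@(13, 7): e=[0,40,-24] → ·  [on edge]
    (7,4)@(15, 9): e=[0,24,-8] → ·  [on edge]
    (8,5)@(17, 11): e=[0,8,8] → ·  [on edge]
    (8,6)@(17, 13): e=[4,8,4] → █
    (9,6)@(19, 13): e=[0,-8,24] → ·  [on edge]
    (8,7)@(17, 15): e=[8,8,0] → █  [on edge]
    (9,7)@(19, 15): e=[4,-8,20] → ·
    (8,8)@(17, 17): e=[12,8,-4] → ·
  covered (2 px):
    · · · · · · · · · ·
    · · · · · · · · · ·
    · · · · · · · · · ·
    · · · · · · · · · ·
    · · · · · · · · · ·
    · · · · · · · · · ·
    · · · · · · · · █ ·
    · · · · · · · · █ ·
    · · · · · · · · · ·
    · · · · · · · · · ·
    · · · · · · · · · ·
    · · · · · · · · · ·
T4:
  2·area = 56
  edge (8, 2)→(12, 22): d=(4,20) right/bottom  bias=-1
  edge (12, 22)→(8, 16): d=(-4,-6) top-left  bias=+0
  edge (8, 16)→(8, 2): d=(0,-14) top-left  bias=+0
    (4,3)@(9, 7): e=[0,42,14] → ·  [on edge]
    (4,4)@(9, 9): e=[8,34,14] → █
    (5,4)@(11, 9): e=[-32,46,42] → ·
    (4,5)@(9, 11): e=[16,26,14] → █
    (5,5)@(11, 11): e=[-24,38,42] → ·
    (4,6)@(9, 13): e=[24,18,14] → █
    (5,6)@(11, 13): e=[-16,30,42] → ·
    (4,7)@(9, 15): e=[32,10,14] → █
    (5,7)@(11, 15): e=[-8,22,42] → ·
    (4,8)@(9, 17): e=[40,2,14] → █
    (5,8)@(11, 17): e=[0,14,42] → ·  [on edge]
    (4,9)@(9, 19): e=[48,-6,14] → ·
  covered (6 px):
    · · · · · · · · · ·
    · · · · · · · · · ·
    · · · · · · · · · ·
    · · · · · · · · · ·
    · · · · █ · · · · ·
    · · · · █ · · · · ·
    · · · · █ · · · · ·
    · · · · █ · · · · ·
    · · · · █ · · · · ·
    · · · · · █ · · · ·
    · · · · · · · · · ·
    · · · · · · · · · ·

Final: [[2,2],[2,3],[2,4],[2,5],[2,6],[1,7],[2,7],[1,8],[2,8]]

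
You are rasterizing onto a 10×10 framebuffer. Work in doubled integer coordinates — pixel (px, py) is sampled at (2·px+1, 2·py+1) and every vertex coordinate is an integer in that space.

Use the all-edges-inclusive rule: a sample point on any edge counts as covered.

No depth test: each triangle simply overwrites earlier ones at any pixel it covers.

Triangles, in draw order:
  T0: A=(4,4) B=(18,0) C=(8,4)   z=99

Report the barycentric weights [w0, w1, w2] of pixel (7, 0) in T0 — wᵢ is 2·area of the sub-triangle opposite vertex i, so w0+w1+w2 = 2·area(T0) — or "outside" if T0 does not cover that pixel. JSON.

T0:
  2·area = 16
  edge (4, 4)→(18, 0): d=(14,-4) inclusive
  edge (18, 0)→(8, 4): d=(-10,4) inclusive
  edge (8, 4)→(4, 4): d=(-4,0) inclusive
    (7,0)@(15, 1): e=[2,2,12] → █
    (8,0)@(17, 1): e=[10,-6,12] → ·
    (4,1)@(9, 3): e=[6,6,4] → █
    (5,1)@(11, 3): e=[14,-2,4] → ·
    (7,1)@(15, 3): e=[30,-18,4] → ·
    (4,2)@(9, 5): e=[34,-14,-4] → ·
  covered (2 px):
    · · · · · · · █ · ·
    · · · · █ · · · · ·
    · · · · · · · · · ·
    · · · · · · · · · ·
    · · · · · · · · · ·
    · · · · · · · · · ·
    · · · · · · · · · ·
    · · · · · · · · · ·
    · · · · · · · · · ·
    · · · · · · · · · ·

Result: [2,12,2]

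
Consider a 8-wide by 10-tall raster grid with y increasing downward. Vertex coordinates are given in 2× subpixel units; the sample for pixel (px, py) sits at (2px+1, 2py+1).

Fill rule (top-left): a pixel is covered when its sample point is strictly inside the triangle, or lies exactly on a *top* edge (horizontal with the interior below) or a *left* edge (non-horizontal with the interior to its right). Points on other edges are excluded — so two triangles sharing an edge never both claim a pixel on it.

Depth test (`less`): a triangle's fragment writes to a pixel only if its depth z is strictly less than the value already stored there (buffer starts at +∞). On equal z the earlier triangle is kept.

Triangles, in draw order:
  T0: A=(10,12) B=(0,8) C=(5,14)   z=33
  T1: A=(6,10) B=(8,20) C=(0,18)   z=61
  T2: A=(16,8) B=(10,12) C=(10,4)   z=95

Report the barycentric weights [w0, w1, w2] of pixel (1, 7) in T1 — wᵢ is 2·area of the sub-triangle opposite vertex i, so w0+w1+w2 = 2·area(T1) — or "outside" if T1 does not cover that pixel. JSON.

T0:
  2·area = 40  (B↔C swapped to make it positive)
  edge (10, 12)→(5, 14): d=(-5,2) right/bottom  bias=-1
  edge (5, 14)→(0, 8): d=(-5,-6) top-left  bias=+0
  edge (0, 8)→(10, 12): d=(10,4) right/bottom  bias=-1
    (0,4)@(1, 9): e=[33,1,6] → #
    (1,4)@(3, 9): e=[29,13,-2] → ·
    (0,5)@(1, 11): e=[23,-9,26] → ·
    (1,5)@(3, 11): e=[19,3,18] → #
    (2,5)@(5, 11): e=[15,15,10] → #
    (3,5)@(7, 11): e=[11,27,2] → #
    (4,5)@(9, 11): e=[7,39,-6] → ·
    (1,6)@(3, 13): e=[9,-7,38] → ·
    (2,6)@(5, 13): e=[5,5,30] → #
    (4,6)@(9, 13): e=[-3,29,14] → ·
    (2,7)@(5, 15): e=[-5,-5,50] → ·
    (3,7)@(7, 15): e=[-9,7,42] → ·
  covered (6 px):
    · · · · · · · ·
    · · · · · · · ·
    · · · · · · · ·
    · · · · · · · ·
    # · · · · · · ·
    · # # # · · · ·
    · · # # · · · ·
    · · · · · · · ·
    · · · · · · · ·
    · · · · · · · ·
T1:
  2·area = 76
  edge (6, 10)→(8, 20): d=(2,10) right/bottom  bias=-1
  edge (8, 20)→(0, 18): d=(-8,-2) top-left  bias=+0
  edge (0, 18)→(6, 10): d=(6,-8) top-left  bias=+0
    (2,2)@(5, 5): e=[0,114,-38] → ·  [on edge]
    (2,6)@(5, 13): e=[16,50,10] → #
    (3,6)@(7, 13): e=[-4,54,26] → ·
    (1,7)@(3, 15): e=[40,30,6] → #
    (3,7)@(7, 15): e=[0,38,38] → ·  [on edge]
    (0,8)@(1, 17): e=[64,10,2] → #
    (3,8)@(7, 17): e=[4,22,50] → #
    (4,8)@(9, 17): e=[-16,26,66] → ·
    (0,9)@(1, 19): e=[68,-6,14] → ·
    (1,9)@(3, 19): e=[48,-2,30] → ·
    (2,9)@(5, 19): e=[28,2,46] → #
    (4,9)@(9, 19): e=[-12,10,78] → ·
  covered (9 px):
    · · · · · · · ·
    · · · · · · · ·
    · · · · · · · ·
    · · · · · · · ·
    · · · · · · · ·
    · · · · · · · ·
    · · # · · · · ·
    · # # · · · · ·
    # # # # · · · ·
    · · # # · · · ·
T2:
  2·area = 48
  edge (16, 8)→(10, 12): d=(-6,4) right/bottom  bias=-1
  edge (10, 12)→(10, 4): d=(0,-8) top-left  bias=+0
  edge (10, 4)→(16, 8): d=(6,4) right/bottom  bias=-1
    (5,2)@(11, 5): e=[38,8,2] → #
    (6,2)@(13, 5): e=[30,24,-6] → ·
    (5,3)@(11, 7): e=[26,8,14] → #
    (6,3)@(13, 7): e=[18,24,6] → #
    (7,3)@(15, 7): e=[10,40,-2] → ·
    (5,4)@(11, 9): e=[14,8,26] → #
    (7,4)@(15, 9): e=[-2,40,10] → ·
    (5,5)@(11, 11): e=[2,8,38] → #
    (6,5)@(13, 11): e=[-6,24,30] → ·
    (5,6)@(11, 13): e=[-10,8,50] → ·
  covered (6 px):
    · · · · · · · ·
    · · · · · · · ·
    · · · · · # · ·
    · · · · · # # ·
    · · · · · # # ·
    · · · · · # · ·
    · · · · · · · ·
    · · · · · · · ·
    · · · · · · · ·
    · · · · · · · ·

Final: [30,6,40]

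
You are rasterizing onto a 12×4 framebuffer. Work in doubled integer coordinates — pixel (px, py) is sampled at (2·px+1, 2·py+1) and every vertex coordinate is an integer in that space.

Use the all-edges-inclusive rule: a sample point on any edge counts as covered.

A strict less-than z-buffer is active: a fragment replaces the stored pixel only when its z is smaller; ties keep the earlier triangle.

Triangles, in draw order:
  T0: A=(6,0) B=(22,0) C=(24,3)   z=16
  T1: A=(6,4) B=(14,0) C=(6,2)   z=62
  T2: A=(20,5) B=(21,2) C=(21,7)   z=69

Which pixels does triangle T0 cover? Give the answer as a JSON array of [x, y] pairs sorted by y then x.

T0:
  2·area = 48
  edge (6, 0)→(22, 0): d=(16,0) inclusive
  edge (22, 0)→(24, 3): d=(2,3) inclusive
  edge (24, 3)→(6, 0): d=(-18,-3) inclusive
    (6,0)@(13, 1): e=[16,29,3] → X
    (7,0)@(15, 1): e=[16,23,9] → X
    (8,0)@(17, 1): e=[16,17,15] → X
    (9,0)@(19, 1): e=[16,11,21] → X
    (10,0)@(21, 1): e=[16,5,27] → X
    (11,0)@(23, 1): e=[16,-1,33] → .
    (6,1)@(13, 3): e=[48,33,-33] → .
    (7,1)@(15, 3): e=[48,27,-27] → .
    (8,1)@(17, 3): e=[48,21,-21] → .
    (9,1)@(19, 3): e=[48,15,-15] → .
    (10,1)@(21, 3): e=[48,9,-9] → .
  covered (5 px):
    . . . . . . X X X X X .
    . . . . . . . . . . . .
    . . . . . . . . . . . .
    . . . . . . . . . . . .
T1:
  2·area = 16  (B↔C swapped to make it positive)
  edge (6, 4)→(6, 2): d=(0,-2) inclusive
  edge (6, 2)→(14, 0): d=(8,-2) inclusive
  edge (14, 0)→(6, 4): d=(-8,4) inclusive
    (5,0)@(11, 1): e=[10,2,4] → X
    (6,0)@(13, 1): e=[14,6,-4] → .
    (3,1)@(7, 3): e=[2,10,4] → X
    (4,1)@(9, 3): e=[6,14,-4] → .
    (5,1)@(11, 3): e=[10,18,-12] → .
    (3,2)@(7, 5): e=[2,26,-12] → .
  covered (2 px):
    . . . . . X . . . . . .
    . . . X . . . . . . . .
    . . . . . . . . . . . .
    . . . . . . . . . . . .
T2:
  2·area = 5
  edge (20, 5)→(21, 2): d=(1,-3) inclusive
  edge (21, 2)→(21, 7): d=(0,5) inclusive
  edge (21, 7)→(20, 5): d=(-1,-2) inclusive
    (10,0)@(21, 1): e=[-1,0,6] → .  [on edge]
    (9,1)@(19, 3): e=[-5,10,0] → .  [on edge]
    (10,1)@(21, 3): e=[1,0,4] → X  [on edge]
    (11,1)@(23, 3): e=[7,-10,8] → .
    (10,2)@(21, 5): e=[3,0,2] → X  [on edge]
    (11,2)@(23, 5): e=[9,-10,6] → .
    (10,3)@(21, 7): e=[5,0,0] → X  [on edge]
    (11,3)@(23, 7): e=[11,-10,4] → .
  covered (3 px):
    . . . . . . . . . . . .
    . . . . . . . . . . X .
    . . . . . . . . . . X .
    . . . . . . . . . . X .

Final: [[6,0],[7,0],[8,0],[9,0],[10,0]]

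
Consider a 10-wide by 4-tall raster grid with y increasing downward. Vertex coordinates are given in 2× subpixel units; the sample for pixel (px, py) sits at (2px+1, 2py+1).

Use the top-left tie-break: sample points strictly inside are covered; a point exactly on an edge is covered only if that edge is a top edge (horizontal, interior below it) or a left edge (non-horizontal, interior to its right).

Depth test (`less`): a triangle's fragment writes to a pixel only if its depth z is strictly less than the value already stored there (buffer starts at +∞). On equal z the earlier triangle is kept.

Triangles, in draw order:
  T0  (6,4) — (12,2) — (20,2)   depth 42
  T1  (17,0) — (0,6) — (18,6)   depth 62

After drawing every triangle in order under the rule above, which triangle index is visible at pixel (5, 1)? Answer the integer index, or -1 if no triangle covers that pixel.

T0:
  2·area = 16
  edge (6, 4)→(12, 2): d=(6,-2) top-left  bias=+0
  edge (12, 2)→(20, 2): d=(8,0) top-left  bias=+0
  edge (20, 2)→(6, 4): d=(-14,2) right/bottom  bias=-1
    (7,0)@(15, 1): e=[0,-8,24] → ·  [on edge]
    (4,1)@(9, 3): e=[0,8,8] → █  [on edge]
    (5,1)@(11, 3): e=[4,8,4] → █
    (6,1)@(13, 3): e=[8,8,0] → ·  [on edge]
    (1,2)@(3, 5): e=[0,24,-8] → ·  [on edge]
    (4,2)@(9, 5): e=[12,24,-20] → ·
    (5,2)@(11, 5): e=[16,24,-24] → ·
  covered (2 px):
    · · · · · · · · · ·
    · · · · █ █ · · · ·
    · · · · · · · · · ·
    · · · · · · · · · ·
T1:
  2·area = 108  (B↔C swapped to make it positive)
  edge (17, 0)→(18, 6): d=(1,6) right/bottom  bias=-1
  edge (18, 6)→(0, 6): d=(-18,0) right/bottom  bias=-1
  edge (0, 6)→(17, 0): d=(17,-6) top-left  bias=+0
    (7,0)@(15, 1): e=[13,90,5] → █
    (8,0)@(17, 1): e=[1,90,17] → █
    (9,0)@(19, 1): e=[-11,90,29] → ·
    (4,1)@(9, 3): e=[51,54,3] → █
    (5,1)@(11, 3): e=[39,54,15] → █
    (6,1)@(13, 3): e=[27,54,27] → █
    (9,1)@(19, 3): e=[-9,54,63] → ·
    (1,2)@(3, 5): e=[89,18,1] → █
    (2,2)@(5, 5): e=[77,18,13] → █
    (3,2)@(7, 5): e=[65,18,25] → █
    (9,2)@(19, 5): e=[-7,18,97] → ·
    (1,3)@(3, 7): e=[91,-18,35] → ·
  covered (15 px):
    · · · · · · · █ █ ·
    · · · · █ █ █ █ █ ·
    · █ █ █ █ █ █ █ █ ·
    · · · · · · · · · ·

Z-buffer (winner per pixel, '.' = empty):
  . . . . . . . 1 1 .
  . . . . 0 0 1 1 1 .
  . 1 1 1 1 1 1 1 1 .
  . . . . . . . . . .

Result: 0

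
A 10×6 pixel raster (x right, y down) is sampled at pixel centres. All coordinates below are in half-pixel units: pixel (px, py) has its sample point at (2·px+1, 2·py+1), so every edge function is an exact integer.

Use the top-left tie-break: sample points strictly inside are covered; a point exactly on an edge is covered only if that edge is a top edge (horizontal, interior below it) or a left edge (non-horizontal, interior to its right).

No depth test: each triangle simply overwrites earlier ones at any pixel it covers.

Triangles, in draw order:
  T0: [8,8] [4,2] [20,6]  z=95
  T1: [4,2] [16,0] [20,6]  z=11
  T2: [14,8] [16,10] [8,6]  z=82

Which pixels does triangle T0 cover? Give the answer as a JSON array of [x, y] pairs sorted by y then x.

T0:
  2·area = 80
  edge (8, 8)→(4, 2): d=(-4,-6) top-left  bias=+0
  edge (4, 2)→(20, 6): d=(16,4) right/bottom  bias=-1
  edge (20, 6)→(8, 8): d=(-12,2) right/bottom  bias=-1
    (2,1)@(5, 3): e=[2,12,66] → X
    (3,1)@(7, 3): e=[14,4,62] → X
    (4,1)@(9, 3): e=[26,-4,58] → .
    (2,2)@(5, 5): e=[-6,44,42] → .
    (3,2)@(7, 5): e=[6,36,38] → X
    (4,2)@(9, 5): e=[18,28,34] → X
    (5,2)@(11, 5): e=[30,20,30] → X
    (6,2)@(13, 5): e=[42,12,26] → X
    (7,2)@(15, 5): e=[54,4,22] → X
    (8,2)@(17, 5): e=[66,-4,18] → .
    (3,3)@(7, 7): e=[-2,68,14] → .
    (4,3)@(9, 7): e=[10,60,10] → X
  covered (10 px):
    . . . . . . . . . .
    . . X X . . . . . .
    . . . X X X X X . .
    . . . . X X X . . .
    . . . . . . . . . .
    . . . . . . . . . .
T1:
  2·area = 80
  edge (4, 2)→(16, 0): d=(12,-2) top-left  bias=+0
  edge (16, 0)→(20, 6): d=(4,6) right/bottom  bias=-1
  edge (20, 6)→(4, 2): d=(-16,-4) top-left  bias=+0
    (5,0)@(11, 1): e=[2,34,44] → X
    (6,0)@(13, 1): e=[6,22,52] → X
    (7,0)@(15, 1): e=[10,10,60] → X
    (8,0)@(17, 1): e=[14,-2,68] → .
    (4,1)@(9, 3): e=[22,54,4] → X
    (8,1)@(17, 3): e=[38,6,36] → X
    (9,1)@(19, 3): e=[42,-6,44] → .
    (4,2)@(9, 5): e=[46,62,-28] → .
    (5,2)@(11, 5): e=[50,50,-20] → .
    (6,2)@(13, 5): e=[54,38,-12] → .
    (7,2)@(15, 5): e=[58,26,-4] → .
    (8,2)@(17, 5): e=[62,14,4] → X
  covered (10 px):
    . . . . . X X X . .
    . . . . X X X X X .
    . . . . . . . . X X
    . . . . . . . . . .
    . . . . . . . . . .
    . . . . . . . . . .
T2:
  2·area = 8
  edge (14, 8)→(16, 10): d=(2,2) right/bottom  bias=-1
  edge (16, 10)→(8, 6): d=(-8,-4) top-left  bias=+0
  edge (8, 6)→(14, 8): d=(6,2) right/bottom  bias=-1
    (3,0)@(7, 1): e=[0,36,-28] → .  [on edge]
    (4,1)@(9, 3): e=[0,28,-20] → .  [on edge]
    (2,2)@(5, 5): e=[12,-4,0] → .  [on edge]
    (5,2)@(11, 5): e=[0,20,-12] → .  [on edge]
    (5,3)@(11, 7): e=[4,4,0] → .  [on edge]
    (6,3)@(13, 7): e=[0,12,-4] → .  [on edge]
    (7,4)@(15, 9): e=[0,4,4] → .  [on edge]
    (8,4)@(17, 9): e=[-4,12,0] → .  [on edge]
    (8,5)@(17, 11): e=[0,-4,12] → .  [on edge]
  covered (0 px):
    . . . . . . . . . .
    . . . . . . . . . .
    . . . . . . . . . .
    . . . . . . . . . .
    . . . . . . . . . .
    . . . . . . . . . .

Result: [[2,1],[3,1],[3,2],[4,2],[5,2],[6,2],[7,2],[4,3],[5,3],[6,3]]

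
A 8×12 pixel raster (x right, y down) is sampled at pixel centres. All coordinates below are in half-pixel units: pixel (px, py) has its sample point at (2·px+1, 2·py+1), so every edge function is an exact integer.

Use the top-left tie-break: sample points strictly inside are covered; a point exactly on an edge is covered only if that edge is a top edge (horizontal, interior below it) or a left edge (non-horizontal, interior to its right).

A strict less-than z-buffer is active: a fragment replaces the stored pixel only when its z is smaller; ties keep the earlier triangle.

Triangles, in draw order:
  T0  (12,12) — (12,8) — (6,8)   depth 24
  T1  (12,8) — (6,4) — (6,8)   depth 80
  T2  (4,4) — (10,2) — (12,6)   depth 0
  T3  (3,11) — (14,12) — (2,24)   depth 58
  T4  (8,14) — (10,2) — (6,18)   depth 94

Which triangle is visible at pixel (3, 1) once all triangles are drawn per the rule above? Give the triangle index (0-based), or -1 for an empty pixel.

T0:
  2·area = 24  (B↔C swapped to make it positive)
  edge (12, 12)→(6, 8): d=(-6,-4) top-left  bias=+0
  edge (6, 8)→(12, 8): d=(6,0) top-left  bias=+0
  edge (12, 8)→(12, 12): d=(0,4) right/bottom  bias=-1
    (4,4)@(9, 9): e=[6,6,12] → #
    (5,4)@(11, 9): e=[14,6,4] → #
    (6,4)@(13, 9): e=[22,6,-4] → ·
    (4,5)@(9, 11): e=[-6,18,12] → ·
    (5,5)@(11, 11): e=[2,18,4] → #
    (6,5)@(13, 11): e=[10,18,-4] → ·
    (5,6)@(11, 13): e=[-10,30,4] → ·
  covered (3 px):
    · · · · · · · ·
    · · · · · · · ·
    · · · · · · · ·
    · · · · · · · ·
    · · · · # # · ·
    · · · · · # · ·
    · · · · · · · ·
    · · · · · · · ·
    · · · · · · · ·
    · · · · · · · ·
    · · · · · · · ·
    · · · · · · · ·
T1:
  2·area = 24  (B↔C swapped to make it positive)
  edge (12, 8)→(6, 8): d=(-6,0) right/bottom  bias=-1
  edge (6, 8)→(6, 4): d=(0,-4) top-left  bias=+0
  edge (6, 4)→(12, 8): d=(6,4) right/bottom  bias=-1
    (3,2)@(7, 5): e=[18,4,2] → #
    (4,2)@(9, 5): e=[18,12,-6] → ·
    (3,3)@(7, 7): e=[6,4,14] → #
    (4,3)@(9, 7): e=[6,12,6] → #
    (5,3)@(11, 7): e=[6,20,-2] → ·
    (3,4)@(7, 9): e=[-6,4,26] → ·
    (4,4)@(9, 9): e=[-6,12,18] → ·
  covered (3 px):
    · · · · · · · ·
    · · · · · · · ·
    · · · # · · · ·
    · · · # # · · ·
    · · · · · · · ·
    · · · · · · · ·
    · · · · · · · ·
    · · · · · · · ·
    · · · · · · · ·
    · · · · · · · ·
    · · · · · · · ·
    · · · · · · · ·
T2:
  2·area = 28
  edge (4, 4)→(10, 2): d=(6,-2) top-left  bias=+0
  edge (10, 2)→(12, 6): d=(2,4) right/bottom  bias=-1
  edge (12, 6)→(4, 4): d=(-8,-2) top-left  bias=+0
    (6,0)@(13, 1): e=[0,-14,42] → ·  [on edge]
    (3,1)@(7, 3): e=[0,14,14] → #  [on edge]
    (4,1)@(9, 3): e=[4,6,18] → #
    (5,1)@(11, 3): e=[8,-2,22] → ·
    (0,2)@(1, 5): e=[0,42,-14] → ·  [on edge]
    (3,2)@(7, 5): e=[12,18,-2] → ·
    (4,2)@(9, 5): e=[16,10,2] → #
    (5,2)@(11, 5): e=[20,2,6] → #
    (6,2)@(13, 5): e=[24,-6,10] → ·
    (4,3)@(9, 7): e=[28,14,-14] → ·
    (5,3)@(11, 7): e=[32,6,-10] → ·
  covered (4 px):
    · · · · · · · ·
    · · · # # · · ·
    · · · · # # · ·
    · · · · · · · ·
    · · · · · · · ·
    · · · · · · · ·
    · · · · · · · ·
    · · · · · · · ·
    · · · · · · · ·
    · · · · · · · ·
    · · · · · · · ·
    · · · · · · · ·
T3:
  2·area = 144
  edge (3, 11)→(14, 12): d=(11,1) right/bottom  bias=-1
  edge (14, 12)→(2, 24): d=(-12,12) right/bottom  bias=-1
  edge (2, 24)→(3, 11): d=(1,-13) top-left  bias=+0
    (1,5)@(3, 11): e=[0,144,0] → ·  [on edge]
    (7,5)@(15, 11): e=[-12,0,156] → ·  [on edge]
    (1,6)@(3, 13): e=[22,120,2] → #
    (2,6)@(5, 13): e=[20,96,28] → #
    (3,6)@(7, 13): e=[18,72,54] → #
    (4,6)@(9, 13): e=[16,48,80] → #
    (5,6)@(11, 13): e=[14,24,106] → #
    (6,6)@(13, 13): e=[12,0,132] → ·  [on edge]
    (1,7)@(3, 15): e=[44,96,4] → #
    (5,7)@(11, 15): e=[36,0,108] → ·  [on edge]
    (1,8)@(3, 17): e=[66,72,6] → #
    (4,8)@(9, 17): e=[60,0,84] → ·  [on edge]
    (3,9)@(7, 19): e=[84,0,60] → ·  [on edge]
    (2,10)@(5, 21): e=[108,0,36] → ·  [on edge]
    (1,11)@(3, 23): e=[132,0,12] → ·  [on edge]
  covered (15 px):
    · · · · · · · ·
    · · · · · · · ·
    · · · · · · · ·
    · · · · · · · ·
    · · · · · · · ·
    · · · · · · · ·
    · # # # # # · ·
    · # # # # · · ·
    · # # # · · · ·
    · # # · · · · ·
    · # · · · · · ·
    · · · · · · · ·
T4:
  2·area = 16  (B↔C swapped to make it positive)
  edge (8, 14)→(6, 18): d=(-2,4) right/bottom  bias=-1
  edge (6, 18)→(10, 2): d=(4,-16) top-left  bias=+0
  edge (10, 2)→(8, 14): d=(-2,12) right/bottom  bias=-1
    (4,3)@(9, 7): e=[10,4,2] → #
    (5,3)@(11, 7): e=[2,36,-22] → ·
    (4,4)@(9, 9): e=[6,12,-2] → ·
    (3,7)@(7, 15): e=[2,4,10] → #
    (4,7)@(9, 15): e=[-6,36,-14] → ·
    (3,8)@(7, 17): e=[-2,12,6] → ·
  covered (2 px):
    · · · · · · · ·
    · · · · · · · ·
    · · · · · · · ·
    · · · · # · · ·
    · · · · · · · ·
    · · · · · · · ·
    · · · · · · · ·
    · · · # · · · ·
    · · · · · · · ·
    · · · · · · · ·
    · · · · · · · ·
    · · · · · · · ·

Z-buffer (winner per pixel, '.' = empty):
  . . . . . . . .
  . . . 2 2 . . .
  . . . 1 2 2 . .
  . . . 1 1 . . .
  . . . . 0 0 . .
  . . . . . 0 . .
  . 3 3 3 3 3 . .
  . 3 3 3 3 . . .
  . 3 3 3 . . . .
  . 3 3 . . . . .
  . 3 . . . . . .
  . . . . . . . .

Final: 2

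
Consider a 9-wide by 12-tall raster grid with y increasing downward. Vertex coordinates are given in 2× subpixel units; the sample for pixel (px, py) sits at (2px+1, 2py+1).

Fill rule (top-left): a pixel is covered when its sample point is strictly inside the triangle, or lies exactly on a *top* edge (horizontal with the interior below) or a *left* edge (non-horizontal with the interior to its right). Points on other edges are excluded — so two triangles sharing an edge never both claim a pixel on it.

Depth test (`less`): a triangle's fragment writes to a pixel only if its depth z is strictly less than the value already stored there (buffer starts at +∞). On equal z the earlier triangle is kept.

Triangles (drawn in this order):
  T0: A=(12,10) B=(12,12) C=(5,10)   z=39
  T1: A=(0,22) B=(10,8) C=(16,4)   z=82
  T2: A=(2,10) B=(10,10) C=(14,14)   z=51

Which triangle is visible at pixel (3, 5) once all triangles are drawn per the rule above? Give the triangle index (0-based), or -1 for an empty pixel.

T0:
  2·area = 14
  edge (12, 10)→(12, 12): d=(0,2) right/bottom  bias=-1
  edge (12, 12)→(5, 10): d=(-7,-2) top-left  bias=+0
  edge (5, 10)→(12, 10): d=(7,0) top-left  bias=+0
    (4,5)@(9, 11): e=[6,1,7] → █
    (5,5)@(11, 11): e=[2,5,7] → █
    (6,5)@(13, 11): e=[-2,9,7] → ·
    (4,6)@(9, 13): e=[6,-13,21] → ·
    (5,6)@(11, 13): e=[2,-9,21] → ·
  covered (2 px):
    · · · · · · · · ·
    · · · · · · · · ·
    · · · · · · · · ·
    · · · · · · · · ·
    · · · · · · · · ·
    · · · · █ █ · · ·
    · · · · · · · · ·
    · · · · · · · · ·
    · · · · · · · · ·
    · · · · · · · · ·
    · · · · · · · · ·
    · · · · · · · · ·
T1:
  2·area = 44
  edge (0, 22)→(10, 8): d=(10,-14) top-left  bias=+0
  edge (10, 8)→(16, 4): d=(6,-4) top-left  bias=+0
  edge (16, 4)→(0, 22): d=(-16,18) right/bottom  bias=-1
    (7,0)@(15, 1): e=[0,-22,66] → ·  [on edge]
    (7,2)@(15, 5): e=[40,2,2] → █
    (8,2)@(17, 5): e=[68,10,-34] → ·
    (6,3)@(13, 7): e=[32,6,6] → █
    (7,3)@(15, 7): e=[60,14,-30] → ·
    (5,4)@(11, 9): e=[24,10,10] → █
    (6,4)@(13, 9): e=[52,18,-26] → ·
    (4,5)@(9, 11): e=[16,14,14] → █
    (5,5)@(11, 11): e=[44,22,-22] → ·
    (3,6)@(7, 13): e=[8,18,18] → █
    (4,6)@(9, 13): e=[36,26,-18] → ·
    (2,7)@(5, 15): e=[0,22,22] → █  [on edge]
  covered (6 px):
    · · · · · · · · ·
    · · · · · · · · ·
    · · · · · · · █ ·
    · · · · · · █ · ·
    · · · · · █ · · ·
    · · · · █ · · · ·
    · · · █ · · · · ·
    · · █ · · · · · ·
    · · · · · · · · ·
    · · · · · · · · ·
    · · · · · · · · ·
    · · · · · · · · ·
T2:
  2·area = 32
  edge (2, 10)→(10, 10): d=(8,0) top-left  bias=+0
  edge (10, 10)→(14, 14): d=(4,4) right/bottom  bias=-1
  edge (14, 14)→(2, 10): d=(-12,-4) top-left  bias=+0
    (0,0)@(1, 1): e=[-72,0,104] → ·  [on edge]
    (1,1)@(3, 3): e=[-56,0,88] → ·  [on edge]
    (2,2)@(5, 5): e=[-40,0,72] → ·  [on edge]
    (3,3)@(7, 7): e=[-24,0,56] → ·  [on edge]
    (4,4)@(9, 9): e=[-8,0,40] → ·  [on edge]
    (2,5)@(5, 11): e=[8,24,0] → █  [on edge]
    (3,5)@(7, 11): e=[8,16,8] → █
    (4,5)@(9, 11): e=[8,8,16] → █
    (5,5)@(11, 11): e=[8,0,24] → ·  [on edge]
    (2,6)@(5, 13): e=[24,32,-24] → ·
    (3,6)@(7, 13): e=[24,24,-16] → ·
    (4,6)@(9, 13): e=[24,16,-8] → ·
    (5,6)@(11, 13): e=[24,8,0] → █  [on edge]
    (6,6)@(13, 13): e=[24,0,8] → ·  [on edge]
    (7,7)@(15, 15): e=[40,0,-8] → ·  [on edge]
    (8,7)@(17, 15): e=[40,-8,0] → ·  [on edge]
    (8,8)@(17, 17): e=[56,0,-24] → ·  [on edge]
  covered (4 px):
    · · · · · · · · ·
    · · · · · · · · ·
    · · · · · · · · ·
    · · · · · · · · ·
    · · · · · · · · ·
    · · █ █ █ · · · ·
    · · · · · █ · · ·
    · · · · · · · · ·
    · · · · · · · · ·
    · · · · · · · · ·
    · · · · · · · · ·
    · · · · · · · · ·

Z-buffer (winner per pixel, '.' = empty):
  . . . . . . . . .
  . . . . . . . . .
  . . . . . . . 1 .
  . . . . . . 1 . .
  . . . . . 1 . . .
  . . 2 2 0 0 . . .
  . . . 1 . 2 . . .
  . . 1 . . . . . .
  . . . . . . . . .
  . . . . . . . . .
  . . . . . . . . .
  . . . . . . . . .

Answer: 2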